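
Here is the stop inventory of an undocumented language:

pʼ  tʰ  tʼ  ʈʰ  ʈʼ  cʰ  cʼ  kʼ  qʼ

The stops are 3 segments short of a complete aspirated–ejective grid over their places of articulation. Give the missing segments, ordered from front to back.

place of articulation  aspirated  ejective
bilabial          —         pʼ      
alveolar          tʰ        tʼ      
retroflex         ʈʰ        ʈʼ      
palatal           cʰ        cʼ      
velar             —         kʼ      
uvular            —         qʼ      
Gaps, from front to back: bilabial lacks aspirated (/pʰ/); velar lacks aspirated (/kʰ/); uvular lacks aspirated (/qʰ/).

/pʰ/, /kʰ/, /qʰ/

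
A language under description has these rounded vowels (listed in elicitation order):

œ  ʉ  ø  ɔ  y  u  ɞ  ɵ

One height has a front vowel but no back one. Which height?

Front: /y/ (high), /ø/ (high-mid), /œ/ (low-mid).
Central: /ʉ/ (high), /ɵ/ (high-mid), /ɞ/ (low-mid).
Back: /u/ (high), /ɔ/ (low-mid).
Every height has a back member except high-mid, where /o/ would be expected.

high-mid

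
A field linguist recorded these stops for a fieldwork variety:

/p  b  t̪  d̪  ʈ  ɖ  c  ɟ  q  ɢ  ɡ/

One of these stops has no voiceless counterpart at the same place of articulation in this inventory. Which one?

Bilabial: /p/ ~ /b/
Dental: /t̪/ ~ /d̪/
Retroflex: /ʈ/ ~ /ɖ/
Palatal: /c/ ~ /ɟ/
Uvular: /q/ ~ /ɢ/
Velar: only /ɡ/ (voiced); no voiceless partner.
So /ɡ/ is the unpaired segment.

/ɡ/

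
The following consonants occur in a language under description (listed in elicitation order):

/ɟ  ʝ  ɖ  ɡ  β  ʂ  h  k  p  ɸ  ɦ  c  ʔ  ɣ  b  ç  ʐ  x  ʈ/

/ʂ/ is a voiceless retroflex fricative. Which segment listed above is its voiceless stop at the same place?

The voiceless stop at the same place is a voiceless retroflex stop — in this inventory, /ʈ/.

/ʈ/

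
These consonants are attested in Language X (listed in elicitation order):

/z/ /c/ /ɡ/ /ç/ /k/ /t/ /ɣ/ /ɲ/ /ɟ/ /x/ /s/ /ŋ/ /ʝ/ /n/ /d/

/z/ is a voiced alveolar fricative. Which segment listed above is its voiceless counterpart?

The voiceless counterpart is a voiceless alveolar fricative — in this inventory, /s/.

/s/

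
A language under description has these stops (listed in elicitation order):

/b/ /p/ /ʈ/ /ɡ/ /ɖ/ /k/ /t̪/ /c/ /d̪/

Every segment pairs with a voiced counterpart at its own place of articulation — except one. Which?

/c/

Bilabial: /p/ ~ /b/
Dental: /t̪/ ~ /d̪/
Retroflex: /ʈ/ ~ /ɖ/
Velar: /k/ ~ /ɡ/
Palatal: only /c/ (voiceless); no voiced partner.
So /c/ is the unpaired segment.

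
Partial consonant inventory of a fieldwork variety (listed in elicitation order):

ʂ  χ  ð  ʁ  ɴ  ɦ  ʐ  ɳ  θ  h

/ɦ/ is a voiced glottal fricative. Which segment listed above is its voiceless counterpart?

/h/

The voiceless counterpart is a voiceless glottal fricative — in this inventory, /h/.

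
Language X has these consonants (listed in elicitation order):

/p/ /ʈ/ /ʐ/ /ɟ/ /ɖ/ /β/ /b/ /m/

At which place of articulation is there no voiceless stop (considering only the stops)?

bilabial: voiceless /p/, voiced /b/.
retroflex: voiceless /ʈ/, voiced /ɖ/.
palatal: voiceless —, voiced /ɟ/.
Every place of articulation has a voiceless member except palatal, where /c/ would be expected.

palatal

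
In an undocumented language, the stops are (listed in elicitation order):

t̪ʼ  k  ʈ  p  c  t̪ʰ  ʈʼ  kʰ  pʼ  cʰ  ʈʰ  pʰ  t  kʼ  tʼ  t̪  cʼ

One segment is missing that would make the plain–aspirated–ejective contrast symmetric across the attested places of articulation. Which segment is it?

/tʰ/

bilabial: plain /p/, aspirated /pʰ/, ejective /pʼ/.
dental: plain /t̪/, aspirated /t̪ʰ/, ejective /t̪ʼ/.
alveolar: plain /t/, aspirated —, ejective /tʼ/.
retroflex: plain /ʈ/, aspirated /ʈʰ/, ejective /ʈʼ/.
palatal: plain /c/, aspirated /cʰ/, ejective /cʼ/.
velar: plain /k/, aspirated /kʰ/, ejective /kʼ/.
The alveolar row has no aspirated member, so the gap is the aspirated alveolar stop /tʰ/.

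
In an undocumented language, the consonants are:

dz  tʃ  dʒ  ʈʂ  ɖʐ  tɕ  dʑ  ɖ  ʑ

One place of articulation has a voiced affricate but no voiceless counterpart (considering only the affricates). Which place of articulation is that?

alveolar: voiceless —, voiced /dz/.
postalveolar: voiceless /tʃ/, voiced /dʒ/.
retroflex: voiceless /ʈʂ/, voiced /ɖʐ/.
alveolo-palatal: voiceless /tɕ/, voiced /dʑ/.
Every place of articulation has a voiceless member except alveolar, where /ts/ would be expected.

alveolar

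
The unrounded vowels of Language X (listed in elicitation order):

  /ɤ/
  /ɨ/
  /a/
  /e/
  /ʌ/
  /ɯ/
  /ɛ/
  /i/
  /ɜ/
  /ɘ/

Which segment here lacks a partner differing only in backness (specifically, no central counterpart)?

/a/

High: /i/ ~ /ɨ/ ~ /ɯ/
High-mid: /e/ ~ /ɘ/ ~ /ɤ/
Low-mid: /ɛ/ ~ /ɜ/ ~ /ʌ/
Low: only /a/ (front); no central partner.
So /a/ is the unpaired segment.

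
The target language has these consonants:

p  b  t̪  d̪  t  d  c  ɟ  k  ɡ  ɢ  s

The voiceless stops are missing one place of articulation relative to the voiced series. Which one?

bilabial: voiceless /p/, voiced /b/.
dental: voiceless /t̪/, voiced /d̪/.
alveolar: voiceless /t/, voiced /d/.
palatal: voiceless /c/, voiced /ɟ/.
velar: voiceless /k/, voiced /ɡ/.
uvular: voiceless —, voiced /ɢ/.
Every place of articulation has a voiceless member except uvular, where /q/ would be expected.

uvular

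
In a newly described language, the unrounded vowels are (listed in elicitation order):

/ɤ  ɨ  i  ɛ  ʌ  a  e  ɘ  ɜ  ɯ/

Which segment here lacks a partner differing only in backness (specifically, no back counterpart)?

/a/

High: /i/ ~ /ɨ/ ~ /ɯ/
High-mid: /e/ ~ /ɘ/ ~ /ɤ/
Low-mid: /ɛ/ ~ /ɜ/ ~ /ʌ/
Low: only /a/ (front); no back partner.
So /a/ is the unpaired segment.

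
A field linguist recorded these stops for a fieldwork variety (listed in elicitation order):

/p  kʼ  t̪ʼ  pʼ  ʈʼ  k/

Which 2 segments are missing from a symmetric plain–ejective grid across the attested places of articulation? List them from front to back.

bilabial: plain /p/, ejective /pʼ/.
dental: plain —, ejective /t̪ʼ/.
retroflex: plain —, ejective /ʈʼ/.
velar: plain /k/, ejective /kʼ/.
Gaps, from front to back: dental lacks plain (/t̪/); retroflex lacks plain (/ʈ/).

/t̪/, /ʈ/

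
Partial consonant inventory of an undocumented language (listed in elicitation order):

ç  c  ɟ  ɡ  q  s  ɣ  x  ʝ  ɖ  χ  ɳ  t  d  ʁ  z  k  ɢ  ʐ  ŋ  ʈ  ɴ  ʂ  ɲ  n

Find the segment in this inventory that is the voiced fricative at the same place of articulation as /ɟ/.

/ʝ/

/ɟ/ is a voiced palatal stop.
The voiced fricative at the same place is a voiced palatal fricative — in this inventory, /ʝ/.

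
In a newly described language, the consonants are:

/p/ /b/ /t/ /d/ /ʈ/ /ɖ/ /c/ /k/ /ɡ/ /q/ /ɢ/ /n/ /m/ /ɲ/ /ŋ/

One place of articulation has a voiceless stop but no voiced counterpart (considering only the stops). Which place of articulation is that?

palatal

place of articulation  voiceless  voiced  
bilabial          p         b       
alveolar          t         d       
retroflex         ʈ         ɖ       
palatal           c         —       
velar             k         ɡ       
uvular            q         ɢ       
Every place of articulation has a voiced member except palatal, where /ɟ/ would be expected.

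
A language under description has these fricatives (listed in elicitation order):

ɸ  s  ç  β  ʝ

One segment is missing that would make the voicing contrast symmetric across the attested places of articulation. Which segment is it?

place of articulation  voiceless  voiced  
bilabial          ɸ         β       
alveolar          s         —       
palatal           ç         ʝ       
The alveolar row has no voiced member, so the gap is the voiced alveolar fricative /z/.

/z/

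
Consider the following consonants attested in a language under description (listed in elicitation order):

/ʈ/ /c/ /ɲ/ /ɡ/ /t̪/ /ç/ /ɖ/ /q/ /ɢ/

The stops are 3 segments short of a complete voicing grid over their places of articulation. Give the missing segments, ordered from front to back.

dental: voiceless /t̪/, voiced —.
retroflex: voiceless /ʈ/, voiced /ɖ/.
palatal: voiceless /c/, voiced —.
velar: voiceless —, voiced /ɡ/.
uvular: voiceless /q/, voiced /ɢ/.
Gaps, from front to back: dental lacks voiced (/d̪/); palatal lacks voiced (/ɟ/); velar lacks voiceless (/k/).

/d̪/, /ɟ/, /k/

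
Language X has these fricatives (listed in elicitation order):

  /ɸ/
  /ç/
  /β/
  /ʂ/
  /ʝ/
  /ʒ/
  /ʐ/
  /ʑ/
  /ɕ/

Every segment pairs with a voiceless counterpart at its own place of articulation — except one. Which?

/ʒ/

Bilabial: /ɸ/ ~ /β/
Retroflex: /ʂ/ ~ /ʐ/
Alveolo-palatal: /ɕ/ ~ /ʑ/
Palatal: /ç/ ~ /ʝ/
Postalveolar: only /ʒ/ (voiced); no voiceless partner.
So /ʒ/ is the unpaired segment.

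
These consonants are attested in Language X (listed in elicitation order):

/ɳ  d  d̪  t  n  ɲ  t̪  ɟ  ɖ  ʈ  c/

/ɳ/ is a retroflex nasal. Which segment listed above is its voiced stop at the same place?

The voiced stop at the same place is a voiced retroflex stop — in this inventory, /ɖ/.

/ɖ/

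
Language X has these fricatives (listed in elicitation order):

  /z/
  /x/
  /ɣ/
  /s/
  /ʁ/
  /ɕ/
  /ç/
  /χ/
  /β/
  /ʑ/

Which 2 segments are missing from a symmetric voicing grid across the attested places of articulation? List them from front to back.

place of articulation  voiceless  voiced  
bilabial          —         β       
alveolar          s         z       
alveolo-palatal   ɕ         ʑ       
palatal           ç         —       
velar             x         ɣ       
uvular            χ         ʁ       
Gaps, from front to back: bilabial lacks voiceless (/ɸ/); palatal lacks voiced (/ʝ/).

/ɸ/, /ʝ/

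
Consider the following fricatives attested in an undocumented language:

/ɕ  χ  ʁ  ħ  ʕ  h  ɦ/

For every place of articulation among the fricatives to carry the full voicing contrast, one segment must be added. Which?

/ʑ/

alveolo-palatal: voiceless /ɕ/, voiced —.
uvular: voiceless /χ/, voiced /ʁ/.
pharyngeal: voiceless /ħ/, voiced /ʕ/.
glottal: voiceless /h/, voiced /ɦ/.
The alveolo-palatal row has no voiced member, so the gap is the voiced alveolo-palatal fricative /ʑ/.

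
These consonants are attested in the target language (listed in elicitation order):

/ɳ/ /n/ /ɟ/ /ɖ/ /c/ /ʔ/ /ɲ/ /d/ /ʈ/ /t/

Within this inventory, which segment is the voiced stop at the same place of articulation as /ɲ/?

/ɟ/

/ɲ/ is a palatal nasal.
The voiced stop at the same place is a voiced palatal stop — in this inventory, /ɟ/.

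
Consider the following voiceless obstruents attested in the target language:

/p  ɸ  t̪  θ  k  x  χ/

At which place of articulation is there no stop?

bilabial: stop /p/, fricative /ɸ/.
dental: stop /t̪/, fricative /θ/.
velar: stop /k/, fricative /x/.
uvular: stop —, fricative /χ/.
Every place of articulation has a stop member except uvular, where /q/ would be expected.

uvular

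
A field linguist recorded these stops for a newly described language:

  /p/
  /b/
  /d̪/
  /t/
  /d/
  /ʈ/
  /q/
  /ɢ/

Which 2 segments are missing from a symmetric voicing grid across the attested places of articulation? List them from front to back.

/t̪/, /ɖ/

bilabial: voiceless /p/, voiced /b/.
dental: voiceless —, voiced /d̪/.
alveolar: voiceless /t/, voiced /d/.
retroflex: voiceless /ʈ/, voiced —.
uvular: voiceless /q/, voiced /ɢ/.
Gaps, from front to back: dental lacks voiceless (/t̪/); retroflex lacks voiced (/ɖ/).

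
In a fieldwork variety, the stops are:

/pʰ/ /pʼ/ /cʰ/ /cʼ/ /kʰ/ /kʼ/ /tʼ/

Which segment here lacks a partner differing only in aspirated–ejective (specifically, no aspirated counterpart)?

/tʼ/

Bilabial: /pʰ/ ~ /pʼ/
Palatal: /cʰ/ ~ /cʼ/
Velar: /kʰ/ ~ /kʼ/
Alveolar: only /tʼ/ (ejective); no aspirated partner.
So /tʼ/ is the unpaired segment.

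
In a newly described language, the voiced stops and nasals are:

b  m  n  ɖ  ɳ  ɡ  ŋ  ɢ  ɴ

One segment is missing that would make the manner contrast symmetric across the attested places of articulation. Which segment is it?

place of articulation  oral stop  nasal   
bilabial          b         m       
alveolar          —         n       
retroflex         ɖ         ɳ       
velar             ɡ         ŋ       
uvular            ɢ         ɴ       
The alveolar row has no oral stop member, so the gap is the alveolar oral stop /d/.

/d/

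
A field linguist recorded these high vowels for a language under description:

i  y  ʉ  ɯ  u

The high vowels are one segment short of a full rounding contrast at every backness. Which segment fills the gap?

Unrounded: /i/ (front), /ɯ/ (back).
Rounded: /y/ (front), /ʉ/ (central), /u/ (back).
The central row has no unrounded member, so the gap is the central unrounded vowel /ɨ/.

/ɨ/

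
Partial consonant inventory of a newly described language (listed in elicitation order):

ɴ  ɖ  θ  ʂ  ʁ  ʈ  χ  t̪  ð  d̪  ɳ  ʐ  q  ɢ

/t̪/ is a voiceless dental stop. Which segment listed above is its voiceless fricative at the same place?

/θ/

The voiceless fricative at the same place is a voiceless dental fricative — in this inventory, /θ/.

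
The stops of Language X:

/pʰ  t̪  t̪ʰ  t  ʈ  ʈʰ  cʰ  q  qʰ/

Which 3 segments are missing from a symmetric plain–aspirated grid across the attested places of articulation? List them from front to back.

/p/, /tʰ/, /c/

place of articulation  plain     aspirated
bilabial          —         pʰ      
dental            t̪        t̪ʰ     
alveolar          t         —       
retroflex         ʈ         ʈʰ      
palatal           —         cʰ      
uvular            q         qʰ      
Gaps, from front to back: bilabial lacks plain (/p/); alveolar lacks aspirated (/tʰ/); palatal lacks plain (/c/).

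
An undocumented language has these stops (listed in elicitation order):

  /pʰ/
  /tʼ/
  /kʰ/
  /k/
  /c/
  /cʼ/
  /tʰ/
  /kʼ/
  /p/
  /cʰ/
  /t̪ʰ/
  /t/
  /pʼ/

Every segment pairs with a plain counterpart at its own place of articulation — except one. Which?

/t̪ʰ/

Bilabial: /p/ ~ /pʰ/ ~ /pʼ/
Alveolar: /t/ ~ /tʰ/ ~ /tʼ/
Palatal: /c/ ~ /cʰ/ ~ /cʼ/
Velar: /k/ ~ /kʰ/ ~ /kʼ/
Dental: only /t̪ʰ/ (aspirated); no plain partner.
So /t̪ʰ/ is the unpaired segment.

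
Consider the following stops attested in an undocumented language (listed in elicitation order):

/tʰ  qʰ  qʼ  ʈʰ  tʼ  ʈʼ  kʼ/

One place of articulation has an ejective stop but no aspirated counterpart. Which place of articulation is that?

velar

place of articulation  aspirated  ejective
alveolar          tʰ        tʼ      
retroflex         ʈʰ        ʈʼ      
velar             —         kʼ      
uvular            qʰ        qʼ      
Every place of articulation has an aspirated member except velar, where /kʰ/ would be expected.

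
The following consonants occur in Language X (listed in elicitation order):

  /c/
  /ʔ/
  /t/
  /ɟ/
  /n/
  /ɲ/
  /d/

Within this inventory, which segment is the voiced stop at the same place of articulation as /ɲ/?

/ɲ/ is a palatal nasal.
The voiced stop at the same place is a voiced palatal stop — in this inventory, /ɟ/.

/ɟ/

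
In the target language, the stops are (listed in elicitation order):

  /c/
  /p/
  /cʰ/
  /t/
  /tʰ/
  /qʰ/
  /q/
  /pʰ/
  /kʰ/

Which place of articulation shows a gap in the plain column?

Plain: /p/ (bilabial), /t/ (alveolar), /c/ (palatal), /q/ (uvular).
Aspirated: /pʰ/ (bilabial), /tʰ/ (alveolar), /cʰ/ (palatal), /kʰ/ (velar), /qʰ/ (uvular).
Every place of articulation has a plain member except velar, where /k/ would be expected.

velar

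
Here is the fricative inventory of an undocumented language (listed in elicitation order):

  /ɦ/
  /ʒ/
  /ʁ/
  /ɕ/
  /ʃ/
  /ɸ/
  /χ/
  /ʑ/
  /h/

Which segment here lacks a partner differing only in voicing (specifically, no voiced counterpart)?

/ɸ/

Postalveolar: /ʃ/ ~ /ʒ/
Alveolo-palatal: /ɕ/ ~ /ʑ/
Uvular: /χ/ ~ /ʁ/
Glottal: /h/ ~ /ɦ/
Bilabial: only /ɸ/ (voiceless); no voiced partner.
So /ɸ/ is the unpaired segment.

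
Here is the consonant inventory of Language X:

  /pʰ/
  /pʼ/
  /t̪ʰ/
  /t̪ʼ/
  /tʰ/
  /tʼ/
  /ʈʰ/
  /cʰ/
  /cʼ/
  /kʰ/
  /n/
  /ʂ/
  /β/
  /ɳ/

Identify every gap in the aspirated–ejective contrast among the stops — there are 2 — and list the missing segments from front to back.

/ʈʼ/, /kʼ/

place of articulation  aspirated  ejective
bilabial          pʰ        pʼ      
dental            t̪ʰ       t̪ʼ     
alveolar          tʰ        tʼ      
retroflex         ʈʰ        —       
palatal           cʰ        cʼ      
velar             kʰ        —       
Gaps, from front to back: retroflex lacks ejective (/ʈʼ/); velar lacks ejective (/kʼ/).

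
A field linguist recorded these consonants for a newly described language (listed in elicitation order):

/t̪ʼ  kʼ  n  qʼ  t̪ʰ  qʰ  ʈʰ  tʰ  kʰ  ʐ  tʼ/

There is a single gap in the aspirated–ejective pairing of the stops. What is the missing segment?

Aspirated: /t̪ʰ/ (dental), /tʰ/ (alveolar), /ʈʰ/ (retroflex), /kʰ/ (velar), /qʰ/ (uvular).
Ejective: /t̪ʼ/ (dental), /tʼ/ (alveolar), /kʼ/ (velar), /qʼ/ (uvular).
The retroflex row has no ejective member, so the gap is the ejective retroflex stop /ʈʼ/.

/ʈʼ/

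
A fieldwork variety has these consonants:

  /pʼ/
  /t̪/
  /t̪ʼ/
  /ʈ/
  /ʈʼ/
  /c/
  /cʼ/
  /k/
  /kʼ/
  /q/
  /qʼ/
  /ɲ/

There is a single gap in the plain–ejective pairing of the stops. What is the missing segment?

/p/

place of articulation  plain     ejective
bilabial          —         pʼ      
dental            t̪        t̪ʼ     
retroflex         ʈ         ʈʼ      
palatal           c         cʼ      
velar             k         kʼ      
uvular            q         qʼ      
The bilabial row has no plain member, so the gap is the plain bilabial stop /p/.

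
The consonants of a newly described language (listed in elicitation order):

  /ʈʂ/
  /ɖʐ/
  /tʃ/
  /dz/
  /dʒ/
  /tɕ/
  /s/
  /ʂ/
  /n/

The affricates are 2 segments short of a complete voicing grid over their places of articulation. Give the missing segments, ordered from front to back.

/ts/, /dʑ/

place of articulation  voiceless  voiced  
alveolar          —         dz      
postalveolar      tʃ        dʒ      
retroflex         ʈʂ        ɖʐ      
alveolo-palatal   tɕ        —       
Gaps, from front to back: alveolar lacks voiceless (/ts/); alveolo-palatal lacks voiced (/dʑ/).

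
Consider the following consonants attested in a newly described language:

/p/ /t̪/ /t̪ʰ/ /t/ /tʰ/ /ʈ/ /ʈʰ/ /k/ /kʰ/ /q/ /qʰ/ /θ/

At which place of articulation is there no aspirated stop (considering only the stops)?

bilabial: plain /p/, aspirated —.
dental: plain /t̪/, aspirated /t̪ʰ/.
alveolar: plain /t/, aspirated /tʰ/.
retroflex: plain /ʈ/, aspirated /ʈʰ/.
velar: plain /k/, aspirated /kʰ/.
uvular: plain /q/, aspirated /qʰ/.
Every place of articulation has an aspirated member except bilabial, where /pʰ/ would be expected.

bilabial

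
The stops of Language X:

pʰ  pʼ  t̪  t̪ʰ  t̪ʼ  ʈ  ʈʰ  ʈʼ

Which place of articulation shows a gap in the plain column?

bilabial

Plain: /t̪/ (dental), /ʈ/ (retroflex).
Aspirated: /pʰ/ (bilabial), /t̪ʰ/ (dental), /ʈʰ/ (retroflex).
Ejective: /pʼ/ (bilabial), /t̪ʼ/ (dental), /ʈʼ/ (retroflex).
Every place of articulation has a plain member except bilabial, where /p/ would be expected.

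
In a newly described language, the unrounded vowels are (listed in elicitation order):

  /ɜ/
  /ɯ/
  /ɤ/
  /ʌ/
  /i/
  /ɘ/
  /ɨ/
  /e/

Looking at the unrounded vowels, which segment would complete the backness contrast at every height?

/ɛ/

Front: /i/ (high), /e/ (high-mid).
Central: /ɨ/ (high), /ɘ/ (high-mid), /ɜ/ (low-mid).
Back: /ɯ/ (high), /ɤ/ (high-mid), /ʌ/ (low-mid).
The low-mid row has no front member, so the gap is the low-mid front unrounded vowel /ɛ/.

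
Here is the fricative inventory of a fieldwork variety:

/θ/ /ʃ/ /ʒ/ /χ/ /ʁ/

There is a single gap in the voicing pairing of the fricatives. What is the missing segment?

/ð/

Voiceless: /θ/ (dental), /ʃ/ (postalveolar), /χ/ (uvular).
Voiced: /ʒ/ (postalveolar), /ʁ/ (uvular).
The dental row has no voiced member, so the gap is the voiced dental fricative /ð/.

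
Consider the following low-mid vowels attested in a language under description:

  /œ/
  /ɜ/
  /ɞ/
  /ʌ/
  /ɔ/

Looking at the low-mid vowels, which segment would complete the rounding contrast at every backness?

Unrounded: /ɜ/ (central), /ʌ/ (back).
Rounded: /œ/ (front), /ɞ/ (central), /ɔ/ (back).
The front row has no unrounded member, so the gap is the front unrounded vowel /ɛ/.

/ɛ/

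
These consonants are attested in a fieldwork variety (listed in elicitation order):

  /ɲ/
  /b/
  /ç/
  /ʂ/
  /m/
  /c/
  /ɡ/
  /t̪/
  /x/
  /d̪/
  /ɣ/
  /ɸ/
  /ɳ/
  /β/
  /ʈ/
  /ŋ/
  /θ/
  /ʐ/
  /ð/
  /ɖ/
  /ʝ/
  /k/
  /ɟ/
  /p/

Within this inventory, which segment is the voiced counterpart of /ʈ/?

/ɖ/

/ʈ/ is a voiceless retroflex stop.
The voiced counterpart is a voiced retroflex stop — in this inventory, /ɖ/.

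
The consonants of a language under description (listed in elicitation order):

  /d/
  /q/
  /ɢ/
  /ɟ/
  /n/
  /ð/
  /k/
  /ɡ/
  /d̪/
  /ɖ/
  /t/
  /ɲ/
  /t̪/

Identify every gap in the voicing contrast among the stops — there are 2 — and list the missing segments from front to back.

Voiceless: /t̪/ (dental), /t/ (alveolar), /k/ (velar), /q/ (uvular).
Voiced: /d̪/ (dental), /d/ (alveolar), /ɖ/ (retroflex), /ɟ/ (palatal), /ɡ/ (velar), /ɢ/ (uvular).
Gaps, from front to back: retroflex lacks voiceless (/ʈ/); palatal lacks voiceless (/c/).

/ʈ/, /c/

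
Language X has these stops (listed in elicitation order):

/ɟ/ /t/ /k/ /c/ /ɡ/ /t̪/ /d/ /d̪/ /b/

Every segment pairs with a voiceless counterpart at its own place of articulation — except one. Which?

/b/

Dental: /t̪/ ~ /d̪/
Alveolar: /t/ ~ /d/
Palatal: /c/ ~ /ɟ/
Velar: /k/ ~ /ɡ/
Bilabial: only /b/ (voiced); no voiceless partner.
So /b/ is the unpaired segment.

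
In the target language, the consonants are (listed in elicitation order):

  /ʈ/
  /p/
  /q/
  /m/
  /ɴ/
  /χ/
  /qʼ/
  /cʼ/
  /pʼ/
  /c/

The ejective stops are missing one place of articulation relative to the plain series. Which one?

retroflex

Plain: /p/ (bilabial), /ʈ/ (retroflex), /c/ (palatal), /q/ (uvular).
Ejective: /pʼ/ (bilabial), /cʼ/ (palatal), /qʼ/ (uvular).
Every place of articulation has an ejective member except retroflex, where /ʈʼ/ would be expected.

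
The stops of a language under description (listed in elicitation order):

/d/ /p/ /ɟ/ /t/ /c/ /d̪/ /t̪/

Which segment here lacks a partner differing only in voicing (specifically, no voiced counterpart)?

/p/

Dental: /t̪/ ~ /d̪/
Alveolar: /t/ ~ /d/
Palatal: /c/ ~ /ɟ/
Bilabial: only /p/ (voiceless); no voiced partner.
So /p/ is the unpaired segment.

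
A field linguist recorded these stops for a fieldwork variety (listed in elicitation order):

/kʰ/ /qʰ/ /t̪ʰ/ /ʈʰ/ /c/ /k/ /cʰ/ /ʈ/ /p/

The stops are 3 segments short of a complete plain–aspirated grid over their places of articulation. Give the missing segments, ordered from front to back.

place of articulation  plain     aspirated
bilabial          p         —       
dental            —         t̪ʰ     
retroflex         ʈ         ʈʰ      
palatal           c         cʰ      
velar             k         kʰ      
uvular            —         qʰ      
Gaps, from front to back: bilabial lacks aspirated (/pʰ/); dental lacks plain (/t̪/); uvular lacks plain (/q/).

/pʰ/, /t̪/, /q/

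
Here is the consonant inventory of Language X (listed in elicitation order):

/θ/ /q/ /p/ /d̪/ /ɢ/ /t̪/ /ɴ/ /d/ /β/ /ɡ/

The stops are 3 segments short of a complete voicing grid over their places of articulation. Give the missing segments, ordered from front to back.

bilabial: voiceless /p/, voiced —.
dental: voiceless /t̪/, voiced /d̪/.
alveolar: voiceless —, voiced /d/.
velar: voiceless —, voiced /ɡ/.
uvular: voiceless /q/, voiced /ɢ/.
Gaps, from front to back: bilabial lacks voiced (/b/); alveolar lacks voiceless (/t/); velar lacks voiceless (/k/).

/b/, /t/, /k/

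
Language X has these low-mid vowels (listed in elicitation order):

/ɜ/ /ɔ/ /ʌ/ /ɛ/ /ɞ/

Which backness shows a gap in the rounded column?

front

backness          unrounded  rounded 
front             ɛ         —       
central           ɜ         ɞ       
back              ʌ         ɔ       
Every backness has a rounded member except front, where /œ/ would be expected.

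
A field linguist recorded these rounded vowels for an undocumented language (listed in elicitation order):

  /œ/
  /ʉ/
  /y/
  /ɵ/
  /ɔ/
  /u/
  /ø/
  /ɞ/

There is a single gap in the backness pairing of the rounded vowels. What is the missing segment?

Front: /y/ (high), /ø/ (high-mid), /œ/ (low-mid).
Central: /ʉ/ (high), /ɵ/ (high-mid), /ɞ/ (low-mid).
Back: /u/ (high), /ɔ/ (low-mid).
The high-mid row has no back member, so the gap is the high-mid back rounded vowel /o/.

/o/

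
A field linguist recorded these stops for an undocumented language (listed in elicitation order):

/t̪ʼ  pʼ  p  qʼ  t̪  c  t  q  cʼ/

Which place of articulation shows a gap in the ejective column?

alveolar

place of articulation  plain     ejective
bilabial          p         pʼ      
dental            t̪        t̪ʼ     
alveolar          t         —       
palatal           c         cʼ      
uvular            q         qʼ      
Every place of articulation has an ejective member except alveolar, where /tʼ/ would be expected.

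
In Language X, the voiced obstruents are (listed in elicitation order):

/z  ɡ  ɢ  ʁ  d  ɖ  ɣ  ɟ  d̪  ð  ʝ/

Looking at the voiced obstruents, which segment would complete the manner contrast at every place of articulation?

/ʐ/

Stop: /d̪/ (dental), /d/ (alveolar), /ɖ/ (retroflex), /ɟ/ (palatal), /ɡ/ (velar), /ɢ/ (uvular).
Fricative: /ð/ (dental), /z/ (alveolar), /ʝ/ (palatal), /ɣ/ (velar), /ʁ/ (uvular).
The retroflex row has no fricative member, so the gap is the retroflex fricative /ʐ/.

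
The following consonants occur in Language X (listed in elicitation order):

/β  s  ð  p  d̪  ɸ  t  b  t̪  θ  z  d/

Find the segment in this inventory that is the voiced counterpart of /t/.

/d/

/t/ is a voiceless alveolar stop.
The voiced counterpart is a voiced alveolar stop — in this inventory, /d/.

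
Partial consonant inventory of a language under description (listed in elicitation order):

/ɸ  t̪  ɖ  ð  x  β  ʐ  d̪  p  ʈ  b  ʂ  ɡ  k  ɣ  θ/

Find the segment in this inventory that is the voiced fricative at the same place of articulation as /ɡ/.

/ɣ/

/ɡ/ is a voiced velar stop.
The voiced fricative at the same place is a voiced velar fricative — in this inventory, /ɣ/.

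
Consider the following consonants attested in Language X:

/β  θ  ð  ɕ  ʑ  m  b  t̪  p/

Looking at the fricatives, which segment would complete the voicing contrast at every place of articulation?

/ɸ/

place of articulation  voiceless  voiced  
bilabial          —         β       
dental            θ         ð       
alveolo-palatal   ɕ         ʑ       
The bilabial row has no voiceless member, so the gap is the voiceless bilabial fricative /ɸ/.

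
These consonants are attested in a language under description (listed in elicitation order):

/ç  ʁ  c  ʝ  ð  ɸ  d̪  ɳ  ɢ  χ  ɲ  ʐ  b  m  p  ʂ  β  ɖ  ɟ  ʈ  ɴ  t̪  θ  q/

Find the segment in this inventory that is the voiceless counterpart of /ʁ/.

/χ/

/ʁ/ is a voiced uvular fricative.
The voiceless counterpart is a voiceless uvular fricative — in this inventory, /χ/.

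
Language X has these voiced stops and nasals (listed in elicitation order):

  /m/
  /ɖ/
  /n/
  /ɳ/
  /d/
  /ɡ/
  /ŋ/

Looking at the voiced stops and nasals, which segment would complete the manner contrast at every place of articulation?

/b/

place of articulation  oral stop  nasal   
bilabial          —         m       
alveolar          d         n       
retroflex         ɖ         ɳ       
velar             ɡ         ŋ       
The bilabial row has no oral stop member, so the gap is the bilabial oral stop /b/.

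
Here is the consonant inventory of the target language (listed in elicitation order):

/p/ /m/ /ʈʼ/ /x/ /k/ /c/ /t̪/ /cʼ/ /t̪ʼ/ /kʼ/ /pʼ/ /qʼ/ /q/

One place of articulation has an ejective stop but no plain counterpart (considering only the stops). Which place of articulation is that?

Plain: /p/ (bilabial), /t̪/ (dental), /c/ (palatal), /k/ (velar), /q/ (uvular).
Ejective: /pʼ/ (bilabial), /t̪ʼ/ (dental), /ʈʼ/ (retroflex), /cʼ/ (palatal), /kʼ/ (velar), /qʼ/ (uvular).
Every place of articulation has a plain member except retroflex, where /ʈ/ would be expected.

retroflex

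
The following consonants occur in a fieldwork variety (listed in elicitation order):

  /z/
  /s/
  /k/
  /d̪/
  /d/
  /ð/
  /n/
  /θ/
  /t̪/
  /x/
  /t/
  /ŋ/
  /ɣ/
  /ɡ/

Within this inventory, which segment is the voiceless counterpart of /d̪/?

/t̪/

/d̪/ is a voiced dental stop.
The voiceless counterpart is a voiceless dental stop — in this inventory, /t̪/.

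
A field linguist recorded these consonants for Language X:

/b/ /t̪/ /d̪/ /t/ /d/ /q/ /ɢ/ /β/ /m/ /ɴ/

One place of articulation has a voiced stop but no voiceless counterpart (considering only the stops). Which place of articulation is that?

bilabial

Voiceless: /t̪/ (dental), /t/ (alveolar), /q/ (uvular).
Voiced: /b/ (bilabial), /d̪/ (dental), /d/ (alveolar), /ɢ/ (uvular).
Every place of articulation has a voiceless member except bilabial, where /p/ would be expected.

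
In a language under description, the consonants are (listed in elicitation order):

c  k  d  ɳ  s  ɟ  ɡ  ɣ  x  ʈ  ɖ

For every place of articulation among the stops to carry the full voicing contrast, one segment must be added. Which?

/t/

alveolar: voiceless —, voiced /d/.
retroflex: voiceless /ʈ/, voiced /ɖ/.
palatal: voiceless /c/, voiced /ɟ/.
velar: voiceless /k/, voiced /ɡ/.
The alveolar row has no voiceless member, so the gap is the voiceless alveolar stop /t/.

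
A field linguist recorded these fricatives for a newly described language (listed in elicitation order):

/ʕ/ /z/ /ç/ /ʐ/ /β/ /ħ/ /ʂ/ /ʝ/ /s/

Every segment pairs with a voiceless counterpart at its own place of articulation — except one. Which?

/β/

Alveolar: /s/ ~ /z/
Retroflex: /ʂ/ ~ /ʐ/
Palatal: /ç/ ~ /ʝ/
Pharyngeal: /ħ/ ~ /ʕ/
Bilabial: only /β/ (voiced); no voiceless partner.
So /β/ is the unpaired segment.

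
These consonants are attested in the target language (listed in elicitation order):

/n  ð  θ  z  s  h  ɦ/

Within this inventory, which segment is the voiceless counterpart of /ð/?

/ð/ is a voiced dental fricative.
The voiceless counterpart is a voiceless dental fricative — in this inventory, /θ/.

/θ/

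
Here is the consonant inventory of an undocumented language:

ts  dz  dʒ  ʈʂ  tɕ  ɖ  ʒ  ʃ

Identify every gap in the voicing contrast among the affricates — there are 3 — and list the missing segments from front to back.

/tʃ/, /ɖʐ/, /dʑ/

alveolar: voiceless /ts/, voiced /dz/.
postalveolar: voiceless —, voiced /dʒ/.
retroflex: voiceless /ʈʂ/, voiced —.
alveolo-palatal: voiceless /tɕ/, voiced —.
Gaps, from front to back: postalveolar lacks voiceless (/tʃ/); retroflex lacks voiced (/ɖʐ/); alveolo-palatal lacks voiced (/dʑ/).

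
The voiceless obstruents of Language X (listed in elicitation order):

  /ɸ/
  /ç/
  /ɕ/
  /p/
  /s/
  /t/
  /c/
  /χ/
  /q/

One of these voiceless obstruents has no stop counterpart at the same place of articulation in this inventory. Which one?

Bilabial: /p/ ~ /ɸ/
Alveolar: /t/ ~ /s/
Palatal: /c/ ~ /ç/
Uvular: /q/ ~ /χ/
Alveolo-palatal: only /ɕ/ (fricative); no stop partner.
So /ɕ/ is the unpaired segment.

/ɕ/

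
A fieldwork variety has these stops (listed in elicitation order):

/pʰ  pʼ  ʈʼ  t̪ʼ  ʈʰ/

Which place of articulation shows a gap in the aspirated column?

place of articulation  aspirated  ejective
bilabial          pʰ        pʼ      
dental            —         t̪ʼ     
retroflex         ʈʰ        ʈʼ      
Every place of articulation has an aspirated member except dental, where /t̪ʰ/ would be expected.

dental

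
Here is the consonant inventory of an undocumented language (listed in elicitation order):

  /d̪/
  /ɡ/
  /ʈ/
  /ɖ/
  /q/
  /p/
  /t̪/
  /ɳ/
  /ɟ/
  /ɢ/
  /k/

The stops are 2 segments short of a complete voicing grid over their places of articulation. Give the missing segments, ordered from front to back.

bilabial: voiceless /p/, voiced —.
dental: voiceless /t̪/, voiced /d̪/.
retroflex: voiceless /ʈ/, voiced /ɖ/.
palatal: voiceless —, voiced /ɟ/.
velar: voiceless /k/, voiced /ɡ/.
uvular: voiceless /q/, voiced /ɢ/.
Gaps, from front to back: bilabial lacks voiced (/b/); palatal lacks voiceless (/c/).

/b/, /c/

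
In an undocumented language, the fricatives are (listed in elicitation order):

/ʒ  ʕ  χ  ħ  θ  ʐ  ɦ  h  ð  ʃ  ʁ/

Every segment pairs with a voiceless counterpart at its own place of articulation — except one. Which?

Dental: /θ/ ~ /ð/
Postalveolar: /ʃ/ ~ /ʒ/
Uvular: /χ/ ~ /ʁ/
Pharyngeal: /ħ/ ~ /ʕ/
Glottal: /h/ ~ /ɦ/
Retroflex: only /ʐ/ (voiced); no voiceless partner.
So /ʐ/ is the unpaired segment.

/ʐ/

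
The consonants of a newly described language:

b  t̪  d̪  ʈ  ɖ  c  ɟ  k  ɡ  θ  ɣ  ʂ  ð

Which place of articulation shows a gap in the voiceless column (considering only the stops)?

bilabial

place of articulation  voiceless  voiced  
bilabial          —         b       
dental            t̪        d̪      
retroflex         ʈ         ɖ       
palatal           c         ɟ       
velar             k         ɡ       
Every place of articulation has a voiceless member except bilabial, where /p/ would be expected.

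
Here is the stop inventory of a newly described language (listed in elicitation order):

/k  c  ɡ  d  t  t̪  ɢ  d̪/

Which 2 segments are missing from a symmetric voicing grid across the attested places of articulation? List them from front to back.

dental: voiceless /t̪/, voiced /d̪/.
alveolar: voiceless /t/, voiced /d/.
palatal: voiceless /c/, voiced —.
velar: voiceless /k/, voiced /ɡ/.
uvular: voiceless —, voiced /ɢ/.
Gaps, from front to back: palatal lacks voiced (/ɟ/); uvular lacks voiceless (/q/).

/ɟ/, /q/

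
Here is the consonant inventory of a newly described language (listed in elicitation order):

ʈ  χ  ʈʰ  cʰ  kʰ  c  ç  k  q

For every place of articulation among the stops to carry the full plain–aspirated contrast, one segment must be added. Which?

Plain: /ʈ/ (retroflex), /c/ (palatal), /k/ (velar), /q/ (uvular).
Aspirated: /ʈʰ/ (retroflex), /cʰ/ (palatal), /kʰ/ (velar).
The uvular row has no aspirated member, so the gap is the aspirated uvular stop /qʰ/.

/qʰ/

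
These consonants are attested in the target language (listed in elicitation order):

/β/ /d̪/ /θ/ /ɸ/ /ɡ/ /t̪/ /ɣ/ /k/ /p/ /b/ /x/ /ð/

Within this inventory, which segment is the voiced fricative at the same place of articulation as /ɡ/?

/ɣ/

/ɡ/ is a voiced velar stop.
The voiced fricative at the same place is a voiced velar fricative — in this inventory, /ɣ/.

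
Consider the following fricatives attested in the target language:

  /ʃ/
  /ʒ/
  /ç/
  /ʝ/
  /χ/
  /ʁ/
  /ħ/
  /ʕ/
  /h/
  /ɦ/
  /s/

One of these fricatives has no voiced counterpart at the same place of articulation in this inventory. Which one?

/s/

Postalveolar: /ʃ/ ~ /ʒ/
Palatal: /ç/ ~ /ʝ/
Uvular: /χ/ ~ /ʁ/
Pharyngeal: /ħ/ ~ /ʕ/
Glottal: /h/ ~ /ɦ/
Alveolar: only /s/ (voiceless); no voiced partner.
So /s/ is the unpaired segment.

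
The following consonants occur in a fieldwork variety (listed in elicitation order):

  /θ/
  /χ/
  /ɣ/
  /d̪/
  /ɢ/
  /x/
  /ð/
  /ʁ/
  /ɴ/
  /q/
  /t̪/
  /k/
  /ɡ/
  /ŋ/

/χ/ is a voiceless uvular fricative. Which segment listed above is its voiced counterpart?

/ʁ/

The voiced counterpart is a voiced uvular fricative — in this inventory, /ʁ/.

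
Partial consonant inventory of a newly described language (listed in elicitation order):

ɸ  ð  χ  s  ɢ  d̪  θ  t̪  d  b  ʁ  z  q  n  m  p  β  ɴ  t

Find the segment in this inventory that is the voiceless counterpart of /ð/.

/θ/

/ð/ is a voiced dental fricative.
The voiceless counterpart is a voiceless dental fricative — in this inventory, /θ/.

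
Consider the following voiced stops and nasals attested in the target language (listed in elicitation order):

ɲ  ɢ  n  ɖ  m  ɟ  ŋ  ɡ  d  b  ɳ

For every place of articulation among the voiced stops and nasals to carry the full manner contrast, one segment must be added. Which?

place of articulation  oral stop  nasal   
bilabial          b         m       
alveolar          d         n       
retroflex         ɖ         ɳ       
palatal           ɟ         ɲ       
velar             ɡ         ŋ       
uvular            ɢ         —       
The uvular row has no nasal member, so the gap is the uvular nasal /ɴ/.

/ɴ/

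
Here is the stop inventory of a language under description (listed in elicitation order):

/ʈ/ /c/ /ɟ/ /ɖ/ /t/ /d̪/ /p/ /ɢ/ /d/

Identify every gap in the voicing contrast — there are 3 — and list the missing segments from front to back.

Voiceless: /p/ (bilabial), /t/ (alveolar), /ʈ/ (retroflex), /c/ (palatal).
Voiced: /d̪/ (dental), /d/ (alveolar), /ɖ/ (retroflex), /ɟ/ (palatal), /ɢ/ (uvular).
Gaps, from front to back: bilabial lacks voiced (/b/); dental lacks voiceless (/t̪/); uvular lacks voiceless (/q/).

/b/, /t̪/, /q/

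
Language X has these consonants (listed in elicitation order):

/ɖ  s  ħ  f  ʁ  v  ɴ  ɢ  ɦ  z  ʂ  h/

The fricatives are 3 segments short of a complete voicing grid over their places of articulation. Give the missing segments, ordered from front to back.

labiodental: voiceless /f/, voiced /v/.
alveolar: voiceless /s/, voiced /z/.
retroflex: voiceless /ʂ/, voiced —.
uvular: voiceless —, voiced /ʁ/.
pharyngeal: voiceless /ħ/, voiced —.
glottal: voiceless /h/, voiced /ɦ/.
Gaps, from front to back: retroflex lacks voiced (/ʐ/); uvular lacks voiceless (/χ/); pharyngeal lacks voiced (/ʕ/).

/ʐ/, /χ/, /ʕ/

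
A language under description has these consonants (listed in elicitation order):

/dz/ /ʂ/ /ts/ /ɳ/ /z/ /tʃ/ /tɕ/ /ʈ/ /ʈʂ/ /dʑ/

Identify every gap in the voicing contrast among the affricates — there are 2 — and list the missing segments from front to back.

/dʒ/, /ɖʐ/

place of articulation  voiceless  voiced  
alveolar          ts        dz      
postalveolar      tʃ        —       
retroflex         ʈʂ        —       
alveolo-palatal   tɕ        dʑ      
Gaps, from front to back: postalveolar lacks voiced (/dʒ/); retroflex lacks voiced (/ɖʐ/).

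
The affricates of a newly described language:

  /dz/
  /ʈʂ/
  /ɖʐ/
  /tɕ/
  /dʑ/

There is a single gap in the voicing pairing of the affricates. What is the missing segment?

alveolar: voiceless —, voiced /dz/.
retroflex: voiceless /ʈʂ/, voiced /ɖʐ/.
alveolo-palatal: voiceless /tɕ/, voiced /dʑ/.
The alveolar row has no voiceless member, so the gap is the voiceless alveolar affricate /ts/.

/ts/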